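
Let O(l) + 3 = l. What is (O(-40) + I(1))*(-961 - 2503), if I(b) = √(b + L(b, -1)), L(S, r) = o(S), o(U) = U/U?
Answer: 148952 - 3464*√2 ≈ 1.4405e+5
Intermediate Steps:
o(U) = 1
O(l) = -3 + l
L(S, r) = 1
I(b) = √(1 + b) (I(b) = √(b + 1) = √(1 + b))
(O(-40) + I(1))*(-961 - 2503) = ((-3 - 40) + √(1 + 1))*(-961 - 2503) = (-43 + √2)*(-3464) = 148952 - 3464*√2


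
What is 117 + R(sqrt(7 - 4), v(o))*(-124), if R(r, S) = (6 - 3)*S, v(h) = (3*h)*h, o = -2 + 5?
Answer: -9927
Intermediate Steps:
o = 3
v(h) = 3*h**2
R(r, S) = 3*S
117 + R(sqrt(7 - 4), v(o))*(-124) = 117 + (3*(3*3**2))*(-124) = 117 + (3*(3*9))*(-124) = 117 + (3*27)*(-124) = 117 + 81*(-124) = 117 - 10044 = -9927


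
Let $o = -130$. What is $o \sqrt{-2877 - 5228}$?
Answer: $- 130 i \sqrt{8105} \approx - 11704.0 i$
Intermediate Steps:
$o \sqrt{-2877 - 5228} = - 130 \sqrt{-2877 - 5228} = - 130 \sqrt{-8105} = - 130 i \sqrt{8105}$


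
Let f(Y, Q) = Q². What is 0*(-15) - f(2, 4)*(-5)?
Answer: 80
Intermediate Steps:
0*(-15) - f(2, 4)*(-5) = 0*(-15) - 1*4²*(-5) = 0 - 1*16*(-5) = 0 - 16*(-5) = 0 + 80 = 80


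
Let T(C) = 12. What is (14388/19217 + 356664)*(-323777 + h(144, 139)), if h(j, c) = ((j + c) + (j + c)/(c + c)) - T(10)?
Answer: -28018757086035330/242833 ≈ -1.1538e+11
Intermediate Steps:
h(j, c) = -12 + c + j + (c + j)/(2*c) (h(j, c) = ((j + c) + (j + c)/(c + c)) - 1*12 = ((c + j) + (c + j)/((2*c))) - 12 = ((c + j) + (c + j)*(1/(2*c))) - 12 = ((c + j) + (c + j)/(2*c)) - 12 = (c + j + (c + j)/(2*c)) - 12 = -12 + c + j + (c + j)/(2*c))
(14388/19217 + 356664)*(-323777 + h(144, 139)) = (14388/19217 + 356664)*(-323777 + (-23/2 + 139 + 144 + (½)*144/139)) = (14388*(1/19217) + 356664)*(-323777 + (-23/2 + 139 + 144 + (½)*144*(1/139))) = (1308/1747 + 356664)*(-323777 + (-23/2 + 139 + 144 + 72/139)) = 623093316*(-323777 + 75621/278)/1747 = (623093316/1747)*(-89934385/278) = -28018757086035330/242833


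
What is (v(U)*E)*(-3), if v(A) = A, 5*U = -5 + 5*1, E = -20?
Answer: 0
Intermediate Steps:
U = 0 (U = (-5 + 5*1)/5 = (-5 + 5)/5 = (1/5)*0 = 0)
(v(U)*E)*(-3) = (0*(-20))*(-3) = 0*(-3) = 0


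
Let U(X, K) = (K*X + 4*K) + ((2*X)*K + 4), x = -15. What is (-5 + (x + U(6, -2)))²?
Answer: 3600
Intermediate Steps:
U(X, K) = 4 + 4*K + 3*K*X (U(X, K) = (4*K + K*X) + (2*K*X + 4) = (4*K + K*X) + (4 + 2*K*X) = 4 + 4*K + 3*K*X)
(-5 + (x + U(6, -2)))² = (-5 + (-15 + (4 + 4*(-2) + 3*(-2)*6)))² = (-5 + (-15 + (4 - 8 - 36)))² = (-5 + (-15 - 40))² = (-5 - 55)² = (-60)² = 3600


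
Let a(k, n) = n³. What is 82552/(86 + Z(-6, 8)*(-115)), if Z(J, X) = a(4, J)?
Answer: 41276/12463 ≈ 3.3119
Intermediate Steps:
Z(J, X) = J³
82552/(86 + Z(-6, 8)*(-115)) = 82552/(86 + (-6)³*(-115)) = 82552/(86 - 216*(-115)) = 82552/(86 + 24840) = 82552/24926 = 82552*(1/24926) = 41276/12463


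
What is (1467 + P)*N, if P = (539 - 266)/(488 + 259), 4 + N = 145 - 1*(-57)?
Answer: 24114684/83 ≈ 2.9054e+5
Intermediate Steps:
N = 198 (N = -4 + (145 - 1*(-57)) = -4 + (145 + 57) = -4 + 202 = 198)
P = 91/249 (P = 273/747 = 273*(1/747) = 91/249 ≈ 0.36546)
(1467 + P)*N = (1467 + 91/249)*198 = (365374/249)*198 = 24114684/83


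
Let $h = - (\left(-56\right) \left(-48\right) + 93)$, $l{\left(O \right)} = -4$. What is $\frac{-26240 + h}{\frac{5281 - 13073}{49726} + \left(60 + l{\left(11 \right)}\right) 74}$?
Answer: $- \frac{721549123}{103028376} \approx -7.0034$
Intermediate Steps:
$h = -2781$ ($h = - (2688 + 93) = \left(-1\right) 2781 = -2781$)
$\frac{-26240 + h}{\frac{5281 - 13073}{49726} + \left(60 + l{\left(11 \right)}\right) 74} = \frac{-26240 - 2781}{\frac{5281 - 13073}{49726} + \left(60 - 4\right) 74} = - \frac{29021}{\left(5281 - 13073\right) \frac{1}{49726} + 56 \cdot 74} = - \frac{29021}{\left(-7792\right) \frac{1}{49726} + 4144} = - \frac{29021}{- \frac{3896}{24863} + 4144} = - \frac{29021}{\frac{103028376}{24863}} = \left(-29021\right) \frac{24863}{103028376} = - \frac{721549123}{103028376}$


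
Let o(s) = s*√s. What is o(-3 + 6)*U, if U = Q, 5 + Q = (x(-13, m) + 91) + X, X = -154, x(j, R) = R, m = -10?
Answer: -234*√3 ≈ -405.30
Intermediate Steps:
o(s) = s^(3/2)
Q = -78 (Q = -5 + ((-10 + 91) - 154) = -5 + (81 - 154) = -5 - 73 = -78)
U = -78
o(-3 + 6)*U = (-3 + 6)^(3/2)*(-78) = 3^(3/2)*(-78) = (3*√3)*(-78) = -234*√3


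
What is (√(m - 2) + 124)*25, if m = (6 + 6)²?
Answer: 3100 + 25*√142 ≈ 3397.9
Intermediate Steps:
m = 144 (m = 12² = 144)
(√(m - 2) + 124)*25 = (√(144 - 2) + 124)*25 = (√142 + 124)*25 = (124 + √142)*25 = 3100 + 25*√142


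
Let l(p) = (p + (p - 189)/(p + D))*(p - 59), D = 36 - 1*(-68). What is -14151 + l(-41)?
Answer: -610213/63 ≈ -9685.9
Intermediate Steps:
D = 104 (D = 36 + 68 = 104)
l(p) = (-59 + p)*(p + (-189 + p)/(104 + p)) (l(p) = (p + (p - 189)/(p + 104))*(p - 59) = (p + (-189 + p)/(104 + p))*(-59 + p) = (-59 + p)*(p + (-189 + p)/(104 + p)))
-14151 + l(-41) = -14151 + (11151 + (-41)³ - 6384*(-41) + 46*(-41)²)/(104 - 41) = -14151 + (11151 - 68921 + 261744 + 46*1681)/63 = -14151 + (11151 - 68921 + 261744 + 77326)/63 = -14151 + (1/63)*281300 = -14151 + 281300/63 = -610213/63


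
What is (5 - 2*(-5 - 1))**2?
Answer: 289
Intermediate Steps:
(5 - 2*(-5 - 1))**2 = (5 - 2*(-6))**2 = (5 + 12)**2 = 17**2 = 289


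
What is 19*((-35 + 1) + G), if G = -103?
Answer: -2603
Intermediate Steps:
19*((-35 + 1) + G) = 19*((-35 + 1) - 103) = 19*(-34 - 103) = 19*(-137) = -2603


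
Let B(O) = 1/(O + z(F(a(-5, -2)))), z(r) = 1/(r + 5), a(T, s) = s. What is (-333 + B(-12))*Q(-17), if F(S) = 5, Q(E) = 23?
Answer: -911651/119 ≈ -7660.9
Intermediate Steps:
z(r) = 1/(5 + r)
B(O) = 1/(⅒ + O) (B(O) = 1/(O + 1/(5 + 5)) = 1/(O + 1/10) = 1/(O + ⅒) = 1/(⅒ + O))
(-333 + B(-12))*Q(-17) = (-333 + 10/(1 + 10*(-12)))*23 = (-333 + 10/(1 - 120))*23 = (-333 + 10/(-119))*23 = (-333 + 10*(-1/119))*23 = (-333 - 10/119)*23 = -39637/119*23 = -911651/119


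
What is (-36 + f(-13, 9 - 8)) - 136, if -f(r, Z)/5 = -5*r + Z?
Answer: -502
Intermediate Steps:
f(r, Z) = -5*Z + 25*r (f(r, Z) = -5*(-5*r + Z) = -5*(Z - 5*r) = -5*Z + 25*r)
(-36 + f(-13, 9 - 8)) - 136 = (-36 + (-5*(9 - 8) + 25*(-13))) - 136 = (-36 + (-5*1 - 325)) - 136 = (-36 + (-5 - 325)) - 136 = (-36 - 330) - 136 = -366 - 136 = -502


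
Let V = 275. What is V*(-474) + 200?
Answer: -130150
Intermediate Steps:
V*(-474) + 200 = 275*(-474) + 200 = -130350 + 200 = -130150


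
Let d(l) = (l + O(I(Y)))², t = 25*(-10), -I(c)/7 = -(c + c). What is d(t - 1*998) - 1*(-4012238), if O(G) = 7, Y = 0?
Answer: 5552319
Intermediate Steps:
I(c) = 14*c (I(c) = -(-7)*(c + c) = -(-7)*2*c = -(-14)*c = 14*c)
t = -250
d(l) = (7 + l)² (d(l) = (l + 7)² = (7 + l)²)
d(t - 1*998) - 1*(-4012238) = (7 + (-250 - 1*998))² - 1*(-4012238) = (7 + (-250 - 998))² + 4012238 = (7 - 1248)² + 4012238 = (-1241)² + 4012238 = 1540081 + 4012238 = 5552319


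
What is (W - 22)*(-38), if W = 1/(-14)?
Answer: 5871/7 ≈ 838.71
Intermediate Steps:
W = -1/14 ≈ -0.071429
(W - 22)*(-38) = (-1/14 - 22)*(-38) = -309/14*(-38) = 5871/7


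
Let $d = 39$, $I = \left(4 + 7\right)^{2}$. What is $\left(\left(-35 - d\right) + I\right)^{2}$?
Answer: $2209$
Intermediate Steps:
$I = 121$ ($I = 11^{2} = 121$)
$\left(\left(-35 - d\right) + I\right)^{2} = \left(\left(-35 - 39\right) + 121\right)^{2} = \left(-74 + 121\right)^{2} = 47^{2} = 2209$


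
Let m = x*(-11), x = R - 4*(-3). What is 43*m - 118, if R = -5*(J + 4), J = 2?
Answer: 8396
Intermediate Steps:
R = -30 (R = -5*(2 + 4) = -5*6 = -30)
x = -18 (x = -30 - 4*(-3) = -30 + 12 = -18)
m = 198 (m = -18*(-11) = 198)
43*m - 118 = 43*198 - 118 = 8514 - 118 = 8396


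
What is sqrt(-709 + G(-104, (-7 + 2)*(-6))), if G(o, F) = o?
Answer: I*sqrt(813) ≈ 28.513*I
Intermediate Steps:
sqrt(-709 + G(-104, (-7 + 2)*(-6))) = sqrt(-709 - 104) = sqrt(-813) = I*sqrt(813)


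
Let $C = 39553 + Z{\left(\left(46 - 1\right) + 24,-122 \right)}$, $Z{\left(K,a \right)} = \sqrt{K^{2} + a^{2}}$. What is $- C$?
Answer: $-39553 - \sqrt{19645} \approx -39693.0$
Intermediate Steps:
$C = 39553 + \sqrt{19645}$ ($C = 39553 + \sqrt{\left(\left(46 - 1\right) + 24\right)^{2} + \left(-122\right)^{2}} = 39553 + \sqrt{\left(45 + 24\right)^{2} + 14884} = 39553 + \sqrt{69^{2} + 14884} = 39553 + \sqrt{4761 + 14884} = 39553 + \sqrt{19645} \approx 39693.0$)
$- C = - (39553 + \sqrt{19645}) = -39553 - \sqrt{19645}$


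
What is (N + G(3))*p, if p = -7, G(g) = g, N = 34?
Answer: -259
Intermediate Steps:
(N + G(3))*p = (34 + 3)*(-7) = 37*(-7) = -259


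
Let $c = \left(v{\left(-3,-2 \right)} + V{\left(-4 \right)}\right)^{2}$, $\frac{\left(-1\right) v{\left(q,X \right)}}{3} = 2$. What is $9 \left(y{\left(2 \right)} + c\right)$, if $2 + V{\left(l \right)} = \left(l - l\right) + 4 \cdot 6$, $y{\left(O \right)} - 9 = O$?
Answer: $2403$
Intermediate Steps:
$y{\left(O \right)} = 9 + O$
$v{\left(q,X \right)} = -6$ ($v{\left(q,X \right)} = \left(-3\right) 2 = -6$)
$V{\left(l \right)} = 22$ ($V{\left(l \right)} = -2 + \left(\left(l - l\right) + 4 \cdot 6\right) = -2 + \left(0 + 24\right) = -2 + 24 = 22$)
$c = 256$ ($c = \left(-6 + 22\right)^{2} = 16^{2} = 256$)
$9 \left(y{\left(2 \right)} + c\right) = 9 \left(\left(9 + 2\right) + 256\right) = 9 \left(11 + 256\right) = 9 \cdot 267 = 2403$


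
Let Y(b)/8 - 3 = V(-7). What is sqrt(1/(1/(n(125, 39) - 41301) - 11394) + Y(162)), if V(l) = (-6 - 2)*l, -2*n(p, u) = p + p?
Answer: sqrt(105157523956611792830)/472007845 ≈ 21.726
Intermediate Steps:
n(p, u) = -p (n(p, u) = -(p + p)/2 = -p)
V(l) = -8*l
Y(b) = 472 (Y(b) = 24 + 8*(-8*(-7)) = 24 + 8*56 = 24 + 448 = 472)
sqrt(1/(1/(n(125, 39) - 41301) - 11394) + Y(162)) = sqrt(1/(1/(-1*125 - 41301) - 11394) + 472) = sqrt(1/(1/(-125 - 41301) - 11394) + 472) = sqrt(1/(1/(-41426) - 11394) + 472) = sqrt(1/(-1/41426 - 11394) + 472) = sqrt(1/(-472007845/41426) + 472) = sqrt(-41426/472007845 + 472) = sqrt(222787661414/472007845) = sqrt(105157523956611792830)/472007845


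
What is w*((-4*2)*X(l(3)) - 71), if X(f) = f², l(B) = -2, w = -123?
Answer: 12669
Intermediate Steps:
w*((-4*2)*X(l(3)) - 71) = -123*(-4*2*(-2)² - 71) = -123*(-8*4 - 71) = -123*(-32 - 71) = -123*(-103) = 12669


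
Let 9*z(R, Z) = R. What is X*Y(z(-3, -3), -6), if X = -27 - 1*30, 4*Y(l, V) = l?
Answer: 19/4 ≈ 4.7500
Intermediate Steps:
z(R, Z) = R/9
Y(l, V) = l/4
X = -57 (X = -27 - 30 = -57)
X*Y(z(-3, -3), -6) = -57*(1/9)*(-3)/4 = -57*(-1)/(4*3) = -57*(-1/12) = 19/4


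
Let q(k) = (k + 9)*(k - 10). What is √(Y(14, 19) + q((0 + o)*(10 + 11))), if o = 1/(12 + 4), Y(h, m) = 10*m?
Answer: √25705/16 ≈ 10.020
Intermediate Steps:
o = 1/16 ≈ 0.062500
q(k) = (-10 + k)*(9 + k) (q(k) = (9 + k)*(-10 + k) = (-10 + k)*(9 + k))
√(Y(14, 19) + q((0 + o)*(10 + 11))) = √(10*19 + (-90 + ((0 + 1/16)*(10 + 11))² - (0 + 1/16)*(10 + 11))) = √(190 + (-90 + ((1/16)*21)² - 21/16)) = √(190 + (-90 + (21/16)² - 1*21/16)) = √(190 + (-90 + 441/256 - 21/16)) = √(190 - 22935/256) = √(25705/256) = √25705/16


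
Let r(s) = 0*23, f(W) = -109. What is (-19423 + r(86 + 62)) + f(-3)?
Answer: -19532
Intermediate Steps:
r(s) = 0
(-19423 + r(86 + 62)) + f(-3) = (-19423 + 0) - 109 = -19423 - 109 = -19532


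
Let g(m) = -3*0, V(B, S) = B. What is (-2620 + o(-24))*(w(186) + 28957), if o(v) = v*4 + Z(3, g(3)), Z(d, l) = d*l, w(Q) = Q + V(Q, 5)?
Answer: -79657564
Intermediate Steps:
g(m) = 0
w(Q) = 2*Q (w(Q) = Q + Q = 2*Q)
o(v) = 4*v (o(v) = v*4 + 3*0 = 4*v + 0 = 4*v)
(-2620 + o(-24))*(w(186) + 28957) = (-2620 + 4*(-24))*(2*186 + 28957) = (-2620 - 96)*(372 + 28957) = -2716*29329 = -79657564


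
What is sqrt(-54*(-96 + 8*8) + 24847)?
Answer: 5*sqrt(1063) ≈ 163.02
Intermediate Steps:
sqrt(-54*(-96 + 8*8) + 24847) = sqrt(-54*(-96 + 64) + 24847) = sqrt(-54*(-32) + 24847) = sqrt(1728 + 24847) = sqrt(26575) = 5*sqrt(1063)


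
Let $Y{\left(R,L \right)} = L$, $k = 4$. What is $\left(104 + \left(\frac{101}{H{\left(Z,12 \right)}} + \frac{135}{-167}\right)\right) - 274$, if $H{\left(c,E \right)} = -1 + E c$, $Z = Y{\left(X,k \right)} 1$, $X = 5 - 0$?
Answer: $- \frac{1323808}{7849} \approx -168.66$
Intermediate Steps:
$X = 5$ ($X = 5 + 0 = 5$)
$Z = 4$ ($Z = 4 \cdot 1 = 4$)
$\left(104 + \left(\frac{101}{H{\left(Z,12 \right)}} + \frac{135}{-167}\right)\right) - 274 = \left(104 + \left(\frac{101}{-1 + 12 \cdot 4} + \frac{135}{-167}\right)\right) - 274 = \left(104 + \left(\frac{101}{-1 + 48} + 135 \left(- \frac{1}{167}\right)\right)\right) - 274 = \left(104 - \left(\frac{135}{167} - \frac{101}{47}\right)\right) - 274 = \left(104 + \left(101 \cdot \frac{1}{47} - \frac{135}{167}\right)\right) - 274 = \left(104 + \left(\frac{101}{47} - \frac{135}{167}\right)\right) - 274 = \left(104 + \frac{10522}{7849}\right) - 274 = \frac{826818}{7849} - 274 = - \frac{1323808}{7849}$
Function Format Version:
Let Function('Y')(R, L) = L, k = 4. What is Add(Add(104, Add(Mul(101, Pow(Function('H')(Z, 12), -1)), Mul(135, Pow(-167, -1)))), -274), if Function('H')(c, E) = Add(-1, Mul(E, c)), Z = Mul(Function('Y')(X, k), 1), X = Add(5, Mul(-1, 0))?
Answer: Rational(-1323808, 7849) ≈ -168.66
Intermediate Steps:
X = 5 (X = Add(5, 0) = 5)
Z = 4 (Z = Mul(4, 1) = 4)
Add(Add(104, Add(Mul(101, Pow(Function('H')(Z, 12), -1)), Mul(135, Pow(-167, -1)))), -274) = Add(Add(104, Add(Mul(101, Pow(Add(-1, Mul(12, 4)), -1)), Mul(135, Pow(-167, -1)))), -274) = Add(Add(104, Add(Mul(101, Pow(Add(-1, 48), -1)), Mul(135, Rational(-1, 167)))), -274) = Add(Add(104, Add(Mul(101, Pow(47, -1)), Rational(-135, 167))), -274) = Add(Add(104, Add(Mul(101, Rational(1, 47)), Rational(-135, 167))), -274) = Add(Add(104, Add(Rational(101, 47), Rational(-135, 167))), -274) = Add(Add(104, Rational(10522, 7849)), -274) = Add(Rational(826818, 7849), -274) = Rational(-1323808, 7849)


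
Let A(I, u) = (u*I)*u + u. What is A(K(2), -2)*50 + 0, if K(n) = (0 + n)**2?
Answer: 700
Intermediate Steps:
K(n) = n**2
A(I, u) = u + I*u**2 (A(I, u) = (I*u)*u + u = I*u**2 + u = u + I*u**2)
A(K(2), -2)*50 + 0 = -2*(1 + 2**2*(-2))*50 + 0 = -2*(1 + 4*(-2))*50 + 0 = -2*(1 - 8)*50 + 0 = -2*(-7)*50 + 0 = 14*50 + 0 = 700 + 0 = 700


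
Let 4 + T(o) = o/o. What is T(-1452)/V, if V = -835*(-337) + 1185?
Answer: -3/282580 ≈ -1.0616e-5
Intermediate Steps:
T(o) = -3 (T(o) = -4 + o/o = -4 + 1 = -3)
V = 282580 (V = 281395 + 1185 = 282580)
T(-1452)/V = -3/282580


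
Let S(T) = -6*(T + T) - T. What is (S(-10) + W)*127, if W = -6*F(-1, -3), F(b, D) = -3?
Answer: 18796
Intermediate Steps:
S(T) = -13*T (S(T) = -12*T - T = -13*T)
W = 18 (W = -6*(-3) = 18)
(S(-10) + W)*127 = (-13*(-10) + 18)*127 = (130 + 18)*127 = 148*127 = 18796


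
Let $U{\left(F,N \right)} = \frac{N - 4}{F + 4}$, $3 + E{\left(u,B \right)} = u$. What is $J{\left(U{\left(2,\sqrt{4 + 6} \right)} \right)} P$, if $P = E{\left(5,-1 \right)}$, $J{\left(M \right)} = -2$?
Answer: $-4$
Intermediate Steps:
$E{\left(u,B \right)} = -3 + u$
$U{\left(F,N \right)} = \frac{-4 + N}{4 + F}$
$P = 2$ ($P = -3 + 5 = 2$)
$J{\left(U{\left(2,\sqrt{4 + 6} \right)} \right)} P = \left(-2\right) 2 = -4$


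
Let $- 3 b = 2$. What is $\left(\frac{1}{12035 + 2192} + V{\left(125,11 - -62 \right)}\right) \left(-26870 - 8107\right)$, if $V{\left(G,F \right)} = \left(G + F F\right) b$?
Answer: $\frac{1809338209467}{14227} \approx 1.2718 \cdot 10^{8}$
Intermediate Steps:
$b = - \frac{2}{3}$ ($b = \left(- \frac{1}{3}\right) 2 = - \frac{2}{3} \approx -0.66667$)
$V{\left(G,F \right)} = - \frac{2 G}{3} - \frac{2 F^{2}}{3}$ ($V{\left(G,F \right)} = \left(G + F F\right) \left(- \frac{2}{3}\right) = \left(G + F^{2}\right) \left(- \frac{2}{3}\right) = - \frac{2 G}{3} - \frac{2 F^{2}}{3}$)
$\left(\frac{1}{12035 + 2192} + V{\left(125,11 - -62 \right)}\right) \left(-26870 - 8107\right) = \left(\frac{1}{12035 + 2192} - \left(\frac{250}{3} + \frac{2 \left(11 - -62\right)^{2}}{3}\right)\right) \left(-26870 - 8107\right) = \left(\frac{1}{14227} - \left(\frac{250}{3} + \frac{2 \left(11 + 62\right)^{2}}{3}\right)\right) \left(-34977\right) = \left(\frac{1}{14227} - \left(\frac{250}{3} + \frac{2 \cdot 73^{2}}{3}\right)\right) \left(-34977\right) = \left(\frac{1}{14227} - 3636\right) \left(-34977\right) = \left(- \frac{51729371}{14227}\right) \left(-34977\right) = \frac{1809338209467}{14227}$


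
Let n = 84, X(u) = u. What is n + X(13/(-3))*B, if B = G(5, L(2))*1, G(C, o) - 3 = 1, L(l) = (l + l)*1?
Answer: 200/3 ≈ 66.667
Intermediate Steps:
L(l) = 2*l (L(l) = (2*l)*1 = 2*l)
G(C, o) = 4 (G(C, o) = 3 + 1 = 4)
B = 4 (B = 4*1 = 4)
n + X(13/(-3))*B = 84 + (13/(-3))*4 = 84 + (13*(-⅓))*4 = 84 - 13/3*4 = 84 - 52/3 = 200/3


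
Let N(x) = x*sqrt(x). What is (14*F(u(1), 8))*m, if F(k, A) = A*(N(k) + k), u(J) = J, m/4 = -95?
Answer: -85120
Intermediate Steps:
m = -380 (m = 4*(-95) = -380)
N(x) = x**(3/2)
F(k, A) = A*(k + k**(3/2)) (F(k, A) = A*(k**(3/2) + k) = A*(k + k**(3/2)))
(14*F(u(1), 8))*m = (14*(8*(1 + 1**(3/2))))*(-380) = (14*(8*(1 + 1)))*(-380) = (14*(8*2))*(-380) = (14*16)*(-380) = 224*(-380) = -85120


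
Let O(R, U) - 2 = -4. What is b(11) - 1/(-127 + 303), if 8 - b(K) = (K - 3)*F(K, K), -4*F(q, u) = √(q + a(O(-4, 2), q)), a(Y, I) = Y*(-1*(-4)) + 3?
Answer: 1407/176 + 2*√6 ≈ 12.893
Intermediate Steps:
O(R, U) = -2 (O(R, U) = 2 - 4 = -2)
a(Y, I) = 3 + 4*Y (a(Y, I) = Y*4 + 3 = 4*Y + 3 = 3 + 4*Y)
F(q, u) = -√(-5 + q)/4 (F(q, u) = -√(q + (3 + 4*(-2)))/4 = -√(q + (3 - 8))/4 = -√(q - 5)/4 = -√(-5 + q)/4)
b(K) = 8 + √(-5 + K)*(-3 + K)/4 (b(K) = 8 - (K - 3)*(-√(-5 + K)/4) = 8 - (-3 + K)*(-√(-5 + K)/4) = 8 - (-1)*√(-5 + K)*(-3 + K)/4 = 8 + √(-5 + K)*(-3 + K)/4)
b(11) - 1/(-127 + 303) = (8 - 3*√(-5 + 11)/4 + (¼)*11*√(-5 + 11)) - 1/(-127 + 303) = (8 - 3*√6/4 + (¼)*11*√6) - 1/176 = (8 - 3*√6/4 + 11*√6/4) - 1*1/176 = (8 + 2*√6) - 1/176 = 1407/176 + 2*√6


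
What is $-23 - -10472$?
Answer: $10449$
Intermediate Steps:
$-23 - -10472 = -23 + 10472 = 10449$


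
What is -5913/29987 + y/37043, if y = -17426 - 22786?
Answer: -1424872503/1110808441 ≈ -1.2827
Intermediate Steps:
y = -40212
-5913/29987 + y/37043 = -5913/29987 - 40212/37043 = -1424872503/1110808441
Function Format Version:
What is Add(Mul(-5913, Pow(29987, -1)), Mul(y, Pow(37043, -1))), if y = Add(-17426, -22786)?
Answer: Rational(-1424872503, 1110808441) ≈ -1.2827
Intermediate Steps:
y = -40212
Add(Mul(-5913, Pow(29987, -1)), Mul(y, Pow(37043, -1))) = Add(Mul(-5913, Pow(29987, -1)), Mul(-40212, Pow(37043, -1))) = Add(Mul(-5913, Rational(1, 29987)), Mul(-40212, Rational(1, 37043))) = Add(Rational(-5913, 29987), Rational(-40212, 37043)) = Rational(-1424872503, 1110808441)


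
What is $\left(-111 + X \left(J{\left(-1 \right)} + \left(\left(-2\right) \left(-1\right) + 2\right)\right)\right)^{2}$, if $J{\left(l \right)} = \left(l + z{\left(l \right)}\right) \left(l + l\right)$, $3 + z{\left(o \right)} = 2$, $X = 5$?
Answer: $5041$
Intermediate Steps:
$z{\left(o \right)} = -1$ ($z{\left(o \right)} = -3 + 2 = -1$)
$J{\left(l \right)} = 2 l \left(-1 + l\right)$ ($J{\left(l \right)} = \left(l - 1\right) \left(l + l\right) = \left(-1 + l\right) 2 l = 2 l \left(-1 + l\right)$)
$\left(-111 + X \left(J{\left(-1 \right)} + \left(\left(-2\right) \left(-1\right) + 2\right)\right)\right)^{2} = \left(-111 + 5 \left(2 \left(-1\right) \left(-1 - 1\right) + \left(\left(-2\right) \left(-1\right) + 2\right)\right)\right)^{2} = \left(-111 + 5 \left(2 \left(-1\right) \left(-2\right) + \left(2 + 2\right)\right)\right)^{2} = \left(-111 + 5 \left(4 + 4\right)\right)^{2} = \left(-111 + 5 \cdot 8\right)^{2} = \left(-111 + 40\right)^{2} = \left(-71\right)^{2} = 5041$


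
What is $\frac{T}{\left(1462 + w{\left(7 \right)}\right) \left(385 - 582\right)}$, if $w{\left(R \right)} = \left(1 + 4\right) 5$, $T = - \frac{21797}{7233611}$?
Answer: $\frac{21797}{2119006772729} \approx 1.0286 \cdot 10^{-8}$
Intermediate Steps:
$T = - \frac{21797}{7233611}$ ($T = \left(-21797\right) \frac{1}{7233611} = - \frac{21797}{7233611} \approx -0.0030133$)
$w{\left(R \right)} = 25$ ($w{\left(R \right)} = 5 \cdot 5 = 25$)
$\frac{T}{\left(1462 + w{\left(7 \right)}\right) \left(385 - 582\right)} = - \frac{21797}{7233611 \left(1462 + 25\right) \left(385 - 582\right)} = - \frac{21797}{7233611 \cdot 1487 \left(385 - 582\right)} = - \frac{21797}{7233611 \cdot 1487 \left(-197\right)} = - \frac{21797}{7233611 \left(-292939\right)} = \left(- \frac{21797}{7233611}\right) \left(- \frac{1}{292939}\right) = \frac{21797}{2119006772729}$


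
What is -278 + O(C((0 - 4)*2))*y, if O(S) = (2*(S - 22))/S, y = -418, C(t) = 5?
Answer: 12822/5 ≈ 2564.4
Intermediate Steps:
O(S) = (-44 + 2*S)/S (O(S) = (2*(-22 + S))/S = (-44 + 2*S)/S)
-278 + O(C((0 - 4)*2))*y = -278 + (2 - 44/5)*(-418) = -278 - 34/5*(-418) = -278 + 14212/5 = 12822/5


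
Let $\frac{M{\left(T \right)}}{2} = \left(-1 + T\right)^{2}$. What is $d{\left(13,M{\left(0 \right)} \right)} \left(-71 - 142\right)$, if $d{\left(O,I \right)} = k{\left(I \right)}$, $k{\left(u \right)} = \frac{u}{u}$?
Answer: $-213$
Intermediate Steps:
$k{\left(u \right)} = 1$
$M{\left(T \right)} = 2 \left(-1 + T\right)^{2}$
$d{\left(O,I \right)} = 1$
$d{\left(13,M{\left(0 \right)} \right)} \left(-71 - 142\right) = 1 \left(-71 - 142\right) = 1 \left(-213\right) = -213$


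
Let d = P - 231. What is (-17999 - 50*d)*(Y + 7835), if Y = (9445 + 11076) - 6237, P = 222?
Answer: -388166331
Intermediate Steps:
d = -9 (d = 222 - 231 = -9)
Y = 14284 (Y = 20521 - 6237 = 14284)
(-17999 - 50*d)*(Y + 7835) = (-17999 - 50*(-9))*(14284 + 7835) = (-17999 + 450)*22119 = -17549*22119 = -388166331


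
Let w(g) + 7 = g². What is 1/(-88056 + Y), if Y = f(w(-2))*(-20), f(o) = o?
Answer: -1/87996 ≈ -1.1364e-5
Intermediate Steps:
w(g) = -7 + g²
Y = 60 (Y = (-7 + (-2)²)*(-20) = (-7 + 4)*(-20) = -3*(-20) = 60)
1/(-88056 + Y) = 1/(-88056 + 60) = 1/(-87996) = -1/87996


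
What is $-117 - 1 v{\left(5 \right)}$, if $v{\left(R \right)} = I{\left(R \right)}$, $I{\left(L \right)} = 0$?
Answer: $-117$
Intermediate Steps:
$v{\left(R \right)} = 0$
$-117 - 1 v{\left(5 \right)} = -117 - 1 \cdot 0 = -117 - 0 = -117 + 0 = -117$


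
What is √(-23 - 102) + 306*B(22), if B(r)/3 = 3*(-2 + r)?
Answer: 55080 + 5*I*√5 ≈ 55080.0 + 11.18*I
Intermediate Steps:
B(r) = -18 + 9*r (B(r) = 3*(3*(-2 + r)) = 3*(-6 + 3*r) = -18 + 9*r)
√(-23 - 102) + 306*B(22) = √(-23 - 102) + 306*(-18 + 9*22) = √(-125) + 306*(-18 + 198) = 5*I*√5 + 306*180 = 5*I*√5 + 55080 = 55080 + 5*I*√5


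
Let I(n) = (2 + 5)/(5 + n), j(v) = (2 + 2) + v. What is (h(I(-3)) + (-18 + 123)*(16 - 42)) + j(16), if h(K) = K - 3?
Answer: -5419/2 ≈ -2709.5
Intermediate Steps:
j(v) = 4 + v
I(n) = 7/(5 + n)
h(K) = -3 + K
(h(I(-3)) + (-18 + 123)*(16 - 42)) + j(16) = ((-3 + 7/(5 - 3)) + (-18 + 123)*(16 - 42)) + (4 + 16) = ((-3 + 7/2) + 105*(-26)) + 20 = ((-3 + 7*(½)) - 2730) + 20 = ((-3 + 7/2) - 2730) + 20 = (½ - 2730) + 20 = -5459/2 + 20 = -5419/2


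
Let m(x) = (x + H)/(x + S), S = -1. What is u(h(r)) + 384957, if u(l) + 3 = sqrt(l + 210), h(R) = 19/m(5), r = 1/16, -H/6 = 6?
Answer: 384954 + sqrt(199454)/31 ≈ 3.8497e+5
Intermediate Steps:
H = -36 (H = -6*6 = -36)
r = 1/16 ≈ 0.062500
m(x) = (-36 + x)/(-1 + x) (m(x) = (x - 36)/(x - 1) = (-36 + x)/(-1 + x))
h(R) = -76/31 (h(R) = 19/(((-36 + 5)/(-1 + 5))) = 19/((-31/4)) = 19/(((1/4)*(-31))) = 19/(-31/4) = 19*(-4/31) = -76/31)
u(l) = -3 + sqrt(210 + l) (u(l) = -3 + sqrt(l + 210) = -3 + sqrt(210 + l))
u(h(r)) + 384957 = (-3 + sqrt(210 - 76/31)) + 384957 = (-3 + sqrt(6434/31)) + 384957 = (-3 + sqrt(199454)/31) + 384957 = 384954 + sqrt(199454)/31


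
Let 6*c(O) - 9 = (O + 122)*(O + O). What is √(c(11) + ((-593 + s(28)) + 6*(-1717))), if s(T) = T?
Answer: I*√373602/6 ≈ 101.87*I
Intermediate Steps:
c(O) = 3/2 + O*(122 + O)/3 (c(O) = 3/2 + ((O + 122)*(O + O))/6 = 3/2 + ((122 + O)*(2*O))/6 = 3/2 + (2*O*(122 + O))/6 = 3/2 + O*(122 + O)/3)
√(c(11) + ((-593 + s(28)) + 6*(-1717))) = √((3/2 + (⅓)*11² + (122/3)*11) + ((-593 + 28) + 6*(-1717))) = √((3/2 + (⅓)*121 + 1342/3) + (-565 - 10302)) = √((3/2 + 121/3 + 1342/3) - 10867) = √(2935/6 - 10867) = √(-62267/6) = I*√373602/6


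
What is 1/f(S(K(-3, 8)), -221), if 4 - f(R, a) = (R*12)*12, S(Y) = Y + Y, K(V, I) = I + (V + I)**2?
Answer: -1/9500 ≈ -0.00010526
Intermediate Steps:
K(V, I) = I + (I + V)**2
S(Y) = 2*Y
f(R, a) = 4 - 144*R (f(R, a) = 4 - R*12*12 = 4 - 12*R*12 = 4 - 144*R)
1/f(S(K(-3, 8)), -221) = 1/(4 - 288*(8 + (8 - 3)**2)) = 1/(4 - 288*(8 + 5**2)) = 1/(4 - 288*(8 + 25)) = 1/(4 - 288*33) = 1/(4 - 144*66) = 1/(4 - 9504) = 1/(-9500) = -1/9500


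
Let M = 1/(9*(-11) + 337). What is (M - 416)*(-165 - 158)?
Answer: 1881133/14 ≈ 1.3437e+5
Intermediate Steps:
M = 1/238 (M = 1/(-99 + 337) = 1/238 ≈ 0.0042017)
(M - 416)*(-165 - 158) = (1/238 - 416)*(-165 - 158) = -99007/238*(-323) = 1881133/14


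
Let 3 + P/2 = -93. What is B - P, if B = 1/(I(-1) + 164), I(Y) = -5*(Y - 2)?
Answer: 34369/179 ≈ 192.01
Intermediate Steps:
P = -192 (P = -6 + 2*(-93) = -6 - 186 = -192)
I(Y) = 10 - 5*Y (I(Y) = -5*(-2 + Y) = 10 - 5*Y)
B = 1/179 (B = 1/((10 - 5*(-1)) + 164) = 1/((10 + 5) + 164) = 1/(15 + 164) = 1/179 ≈ 0.0055866)
B - P = 1/179 - 1*(-192) = 1/179 + 192 = 34369/179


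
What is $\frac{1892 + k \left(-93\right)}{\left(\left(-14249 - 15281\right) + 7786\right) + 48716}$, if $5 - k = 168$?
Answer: $\frac{17051}{26972} \approx 0.63217$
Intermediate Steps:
$k = -163$ ($k = 5 - 168 = -163$)
$\frac{1892 + k \left(-93\right)}{\left(\left(-14249 - 15281\right) + 7786\right) + 48716} = \frac{1892 - -15159}{\left(\left(-14249 - 15281\right) + 7786\right) + 48716} = \frac{1892 + 15159}{\left(-29530 + 7786\right) + 48716} = \frac{17051}{-21744 + 48716} = \frac{17051}{26972}$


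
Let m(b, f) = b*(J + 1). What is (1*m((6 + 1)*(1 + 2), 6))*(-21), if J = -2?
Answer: 441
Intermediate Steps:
m(b, f) = -b (m(b, f) = b*(-2 + 1) = b*(-1) = -b)
(1*m((6 + 1)*(1 + 2), 6))*(-21) = (1*(-(6 + 1)*(1 + 2)))*(-21) = (1*(-7*3))*(-21) = (1*(-1*21))*(-21) = (1*(-21))*(-21) = -21*(-21) = 441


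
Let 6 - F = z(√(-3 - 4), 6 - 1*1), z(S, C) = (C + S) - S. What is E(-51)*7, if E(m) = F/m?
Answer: -7/51 ≈ -0.13725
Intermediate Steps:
z(S, C) = C
F = 1 (F = 6 - (6 - 1*1) = 6 - (6 - 1) = 6 - 1*5 = 6 - 5 = 1)
E(m) = 1/m
E(-51)*7 = 7/(-51) = -1/51*7 = -7/51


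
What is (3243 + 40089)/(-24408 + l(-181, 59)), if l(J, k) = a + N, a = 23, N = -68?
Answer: -14444/8151 ≈ -1.7721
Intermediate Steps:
l(J, k) = -45 (l(J, k) = 23 - 68 = -45)
(3243 + 40089)/(-24408 + l(-181, 59)) = (3243 + 40089)/(-24408 - 45) = 43332/(-24453) = 43332*(-1/24453) = -14444/8151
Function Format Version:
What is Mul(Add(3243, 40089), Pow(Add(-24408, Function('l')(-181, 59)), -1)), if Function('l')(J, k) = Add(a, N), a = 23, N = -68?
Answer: Rational(-14444, 8151) ≈ -1.7721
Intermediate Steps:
Function('l')(J, k) = -45 (Function('l')(J, k) = Add(23, -68) = -45)
Mul(Add(3243, 40089), Pow(Add(-24408, Function('l')(-181, 59)), -1)) = Mul(Add(3243, 40089), Pow(Add(-24408, -45), -1)) = Mul(43332, Pow(-24453, -1)) = Mul(43332, Rational(-1, 24453)) = Rational(-14444, 8151)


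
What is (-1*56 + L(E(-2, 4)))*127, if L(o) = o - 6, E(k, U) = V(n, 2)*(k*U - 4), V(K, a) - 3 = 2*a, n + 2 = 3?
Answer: -18542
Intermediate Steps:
n = 1 (n = -2 + 3 = 1)
V(K, a) = 3 + 2*a
E(k, U) = -28 + 7*U*k (E(k, U) = (3 + 2*2)*(k*U - 4) = (3 + 4)*(U*k - 4) = 7*(-4 + U*k) = -28 + 7*U*k)
L(o) = -6 + o
(-1*56 + L(E(-2, 4)))*127 = (-1*56 + (-6 + (-28 + 7*4*(-2))))*127 = (-56 + (-6 + (-28 - 56)))*127 = (-56 + (-6 - 84))*127 = (-56 - 90)*127 = -146*127 = -18542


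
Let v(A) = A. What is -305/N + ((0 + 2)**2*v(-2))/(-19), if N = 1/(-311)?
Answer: 1802253/19 ≈ 94855.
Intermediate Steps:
N = -1/311 ≈ -0.0032154
-305/N + ((0 + 2)**2*v(-2))/(-19) = -305/(-1/311) + ((0 + 2)**2*(-2))/(-19) = -305*(-311) + (2**2*(-2))*(-1/19) = 94855 + (4*(-2))*(-1/19) = 94855 - 8*(-1/19) = 94855 + 8/19 = 1802253/19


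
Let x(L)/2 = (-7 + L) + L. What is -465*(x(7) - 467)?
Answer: 210645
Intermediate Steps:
x(L) = -14 + 4*L (x(L) = 2*((-7 + L) + L) = 2*(-7 + 2*L) = -14 + 4*L)
-465*(x(7) - 467) = -465*((-14 + 4*7) - 467) = -465*((-14 + 28) - 467) = -465*(14 - 467) = -465*(-453) = 210645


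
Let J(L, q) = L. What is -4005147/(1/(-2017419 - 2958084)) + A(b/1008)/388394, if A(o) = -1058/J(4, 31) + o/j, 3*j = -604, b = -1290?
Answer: 261789926268556957357063/13137038656 ≈ 1.9928e+13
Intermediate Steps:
j = -604/3 (j = (1/3)*(-604) = -604/3 ≈ -201.33)
A(o) = -529/2 - 3*o/604 (A(o) = -1058/4 + o/(-604/3) = -1058*1/4 + o*(-3/604) = -529/2 - 3*o/604)
-4005147/(1/(-2017419 - 2958084)) + A(b/1008)/388394 = -4005147/(1/(-2017419 - 2958084)) + (-529/2 - (-1935)/(302*1008))/388394 = -4005147/(1/(-4975503)) + (-529/2 - (-1935)/(302*1008))*(1/388394) = -4005147/(-1/4975503) + (-529/2 - 3/604*(-215/168))*(1/388394) = -4005147*(-4975503) + (-529/2 + 215/33824)*(1/388394) = 19927620913941 - 8946233/33824*1/388394 = 19927620913941 - 8946233/13137038656 = 261789926268556957357063/13137038656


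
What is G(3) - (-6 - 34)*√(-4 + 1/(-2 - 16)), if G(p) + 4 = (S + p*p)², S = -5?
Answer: 12 + 20*I*√146/3 ≈ 12.0 + 80.554*I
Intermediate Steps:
G(p) = -4 + (-5 + p²)² (G(p) = -4 + (-5 + p*p)² = -4 + (-5 + p²)²)
G(3) - (-6 - 34)*√(-4 + 1/(-2 - 16)) = (-4 + (-5 + 3²)²) - (-6 - 34)*√(-4 + 1/(-2 - 16)) = (-4 + (-5 + 9)²) - (-40)*√(-4 + 1/(-18)) = (-4 + 4²) - (-40)*√(-4 - 1/18) = (-4 + 16) - (-40)*√(-73/18) = 12 - (-40)*I*√146/6 = 12 - (-20)*I*√146/3 = 12 + 20*I*√146/3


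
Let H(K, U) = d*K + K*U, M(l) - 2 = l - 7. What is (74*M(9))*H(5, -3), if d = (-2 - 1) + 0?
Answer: -8880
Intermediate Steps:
d = -3 (d = -3 + 0 = -3)
M(l) = -5 + l (M(l) = 2 + (l - 7) = 2 + (-7 + l) = -5 + l)
H(K, U) = -3*K + K*U
(74*M(9))*H(5, -3) = (74*(-5 + 9))*(5*(-3 - 3)) = (74*4)*(5*(-6)) = 296*(-30) = -8880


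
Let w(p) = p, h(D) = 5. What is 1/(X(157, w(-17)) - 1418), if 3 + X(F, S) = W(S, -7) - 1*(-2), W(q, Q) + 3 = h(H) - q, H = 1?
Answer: -1/1400 ≈ -0.00071429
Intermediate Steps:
W(q, Q) = 2 - q (W(q, Q) = -3 + (5 - q) = 2 - q)
X(F, S) = 1 - S (X(F, S) = -3 + ((2 - S) - 1*(-2)) = -3 + ((2 - S) + 2) = -3 + (4 - S) = 1 - S)
1/(X(157, w(-17)) - 1418) = 1/((1 - 1*(-17)) - 1418) = 1/((1 + 17) - 1418) = 1/(18 - 1418) = 1/(-1400) = -1/1400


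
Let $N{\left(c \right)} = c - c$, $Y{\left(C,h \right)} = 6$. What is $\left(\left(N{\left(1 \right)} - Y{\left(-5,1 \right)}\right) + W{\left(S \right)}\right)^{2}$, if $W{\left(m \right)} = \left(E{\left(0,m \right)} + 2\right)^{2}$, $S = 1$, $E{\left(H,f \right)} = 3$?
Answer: $361$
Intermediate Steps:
$N{\left(c \right)} = 0$
$W{\left(m \right)} = 25$ ($W{\left(m \right)} = \left(3 + 2\right)^{2} = 5^{2} = 25$)
$\left(\left(N{\left(1 \right)} - Y{\left(-5,1 \right)}\right) + W{\left(S \right)}\right)^{2} = \left(\left(0 - 6\right) + 25\right)^{2} = \left(-6 + 25\right)^{2} = 19^{2} = 361$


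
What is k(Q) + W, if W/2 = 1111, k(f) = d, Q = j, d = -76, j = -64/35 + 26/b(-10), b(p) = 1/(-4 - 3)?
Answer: 2146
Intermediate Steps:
b(p) = -⅐ (b(p) = 1/(-7) = -⅐)
j = -6434/35 (j = -64/35 + 26/(-⅐) = -64*1/35 + 26*(-7) = -64/35 - 182 = -6434/35 ≈ -183.83)
Q = -6434/35 ≈ -183.83
k(f) = -76
W = 2222 (W = 2*1111 = 2222)
k(Q) + W = -76 + 2222 = 2146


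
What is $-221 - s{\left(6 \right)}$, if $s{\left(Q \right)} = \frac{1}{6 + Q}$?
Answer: $- \frac{2653}{12} \approx -221.08$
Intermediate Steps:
$-221 - s{\left(6 \right)} = -221 - \frac{1}{6 + 6} = -221 - \frac{1}{12} = - \frac{2653}{12}$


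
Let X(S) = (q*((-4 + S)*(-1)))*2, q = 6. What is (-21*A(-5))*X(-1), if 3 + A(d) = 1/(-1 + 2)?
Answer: 2520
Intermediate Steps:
A(d) = -2 (A(d) = -3 + 1/(-1 + 2) = -3 + 1/1 = -3 + 1 = -2)
X(S) = 48 - 12*S (X(S) = (6*((-4 + S)*(-1)))*2 = (6*(4 - S))*2 = (24 - 6*S)*2 = 48 - 12*S)
(-21*A(-5))*X(-1) = (-21*(-2))*(48 - 12*(-1)) = 42*(48 + 12) = 42*60 = 2520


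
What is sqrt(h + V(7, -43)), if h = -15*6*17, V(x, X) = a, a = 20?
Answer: I*sqrt(1510) ≈ 38.859*I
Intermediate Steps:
V(x, X) = 20
h = -1530 (h = -90*17 = -1530)
sqrt(h + V(7, -43)) = sqrt(-1530 + 20) = sqrt(-1510) = I*sqrt(1510)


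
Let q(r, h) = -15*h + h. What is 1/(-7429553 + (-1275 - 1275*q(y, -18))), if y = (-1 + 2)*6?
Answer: -1/7752128 ≈ -1.2900e-7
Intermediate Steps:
y = 6 (y = 1*6 = 6)
q(r, h) = -14*h
1/(-7429553 + (-1275 - 1275*q(y, -18))) = 1/(-7429553 + (-1275 - (-17850)*(-18))) = 1/(-7429553 + (-1275 - 1275*252)) = 1/(-7429553 + (-1275 - 321300)) = 1/(-7429553 - 322575) = 1/(-7752128) = -1/7752128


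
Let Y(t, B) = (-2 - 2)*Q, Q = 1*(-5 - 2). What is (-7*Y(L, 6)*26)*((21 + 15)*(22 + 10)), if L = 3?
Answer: -5870592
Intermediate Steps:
Q = -7 (Q = 1*(-7) = -7)
Y(t, B) = 28 (Y(t, B) = (-2 - 2)*(-7) = -4*(-7) = 28)
(-7*Y(L, 6)*26)*((21 + 15)*(22 + 10)) = (-7*28*26)*((21 + 15)*(22 + 10)) = (-196*26)*(36*32) = -5096*1152 = -5870592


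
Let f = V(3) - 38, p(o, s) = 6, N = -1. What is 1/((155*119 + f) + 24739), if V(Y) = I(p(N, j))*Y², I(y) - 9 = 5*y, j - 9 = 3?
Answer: 1/43497 ≈ 2.2990e-5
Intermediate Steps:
j = 12 (j = 9 + 3 = 12)
I(y) = 9 + 5*y
V(Y) = 39*Y² (V(Y) = (9 + 5*6)*Y² = (9 + 30)*Y² = 39*Y²)
f = 313 (f = 39*3² - 38 = 39*9 - 38 = 351 - 38 = 313)
1/((155*119 + f) + 24739) = 1/((155*119 + 313) + 24739) = 1/((18445 + 313) + 24739) = 1/(18758 + 24739) = 1/43497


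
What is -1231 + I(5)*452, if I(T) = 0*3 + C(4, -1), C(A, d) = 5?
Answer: 1029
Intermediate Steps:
I(T) = 5 (I(T) = 0*3 + 5 = 0 + 5 = 5)
-1231 + I(5)*452 = -1231 + 5*452 = -1231 + 2260 = 1029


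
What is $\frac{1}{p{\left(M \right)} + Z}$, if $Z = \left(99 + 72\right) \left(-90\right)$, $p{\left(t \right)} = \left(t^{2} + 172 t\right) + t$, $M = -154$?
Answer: $- \frac{1}{18316} \approx -5.4597 \cdot 10^{-5}$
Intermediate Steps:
$p{\left(t \right)} = t^{2} + 173 t$
$Z = -15390$ ($Z = 171 \left(-90\right) = -15390$)
$\frac{1}{p{\left(M \right)} + Z} = \frac{1}{- 154 \left(173 - 154\right) - 15390} = \frac{1}{\left(-154\right) 19 - 15390} = \frac{1}{-2926 - 15390} = \frac{1}{-18316} = - \frac{1}{18316}$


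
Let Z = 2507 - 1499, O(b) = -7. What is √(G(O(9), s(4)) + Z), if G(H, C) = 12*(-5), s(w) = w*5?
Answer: 2*√237 ≈ 30.790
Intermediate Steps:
Z = 1008
s(w) = 5*w
G(H, C) = -60
√(G(O(9), s(4)) + Z) = √(-60 + 1008) = √948 = 2*√237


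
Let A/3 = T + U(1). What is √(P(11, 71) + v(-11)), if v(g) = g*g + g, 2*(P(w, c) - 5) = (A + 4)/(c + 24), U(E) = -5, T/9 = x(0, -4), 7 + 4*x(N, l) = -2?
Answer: √16551470/380 ≈ 10.706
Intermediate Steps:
x(N, l) = -9/4 (x(N, l) = -7/4 + (¼)*(-2) = -7/4 - ½ = -9/4)
T = -81/4 (T = 9*(-9/4) = -81/4 ≈ -20.250)
A = -303/4 (A = 3*(-81/4 - 5) = 3*(-101/4) = -303/4 ≈ -75.750)
P(w, c) = 5 - 287/(8*(24 + c)) (P(w, c) = 5 + ((-303/4 + 4)/(c + 24))/2 = 5 + (-287/(4*(24 + c)))/2 = 5 - 287/(8*(24 + c)))
v(g) = g + g² (v(g) = g² + g = g + g²)
√(P(11, 71) + v(-11)) = √((673 + 40*71)/(8*(24 + 71)) - 11*(1 - 11)) = √((⅛)*(673 + 2840)/95 - 11*(-10)) = √((⅛)*(1/95)*3513 + 110) = √(3513/760 + 110) = √(87113/760) = √16551470/380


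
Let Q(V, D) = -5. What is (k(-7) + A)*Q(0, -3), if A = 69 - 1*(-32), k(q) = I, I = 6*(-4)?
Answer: -385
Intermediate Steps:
I = -24
k(q) = -24
A = 101 (A = 69 + 32 = 101)
(k(-7) + A)*Q(0, -3) = (-24 + 101)*(-5) = 77*(-5) = -385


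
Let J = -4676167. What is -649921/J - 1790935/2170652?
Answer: -6963958827653/10150331250884 ≈ -0.68608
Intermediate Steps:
-649921/J - 1790935/2170652 = -649921/(-4676167) - 1790935/2170652 = -649921*(-1/4676167) - 1790935*1/2170652 = 649921/4676167 - 1790935/2170652 = -6963958827653/10150331250884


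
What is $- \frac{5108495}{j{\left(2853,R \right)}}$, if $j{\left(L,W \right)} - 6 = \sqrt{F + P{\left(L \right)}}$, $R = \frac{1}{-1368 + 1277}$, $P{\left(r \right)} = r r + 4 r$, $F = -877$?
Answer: $\frac{15325485}{4075054} - \frac{10216990 \sqrt{127346}}{2037527} \approx -1785.7$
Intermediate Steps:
$P{\left(r \right)} = r^{2} + 4 r$
$R = - \frac{1}{91}$ ($R = \frac{1}{-91} = - \frac{1}{91} \approx -0.010989$)
$j{\left(L,W \right)} = 6 + \sqrt{-877 + L \left(4 + L\right)}$
$- \frac{5108495}{j{\left(2853,R \right)}} = - \frac{5108495}{6 + \sqrt{-877 + 2853 \left(4 + 2853\right)}} = - \frac{5108495}{6 + \sqrt{-877 + 2853 \cdot 2857}} = - \frac{5108495}{6 + \sqrt{-877 + 8151021}} = - \frac{5108495}{6 + \sqrt{8150144}} = - \frac{5108495}{6 + 8 \sqrt{127346}}$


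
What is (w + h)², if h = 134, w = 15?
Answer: 22201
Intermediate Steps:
(w + h)² = (15 + 134)² = 149² = 22201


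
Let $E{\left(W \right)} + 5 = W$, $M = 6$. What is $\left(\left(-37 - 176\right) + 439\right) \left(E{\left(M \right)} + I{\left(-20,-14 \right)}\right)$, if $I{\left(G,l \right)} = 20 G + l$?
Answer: $-93338$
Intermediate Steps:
$E{\left(W \right)} = -5 + W$
$I{\left(G,l \right)} = l + 20 G$
$\left(\left(-37 - 176\right) + 439\right) \left(E{\left(M \right)} + I{\left(-20,-14 \right)}\right) = \left(\left(-37 - 176\right) + 439\right) \left(\left(-5 + 6\right) + \left(-14 + 20 \left(-20\right)\right)\right) = \left(\left(-37 - 176\right) + 439\right) \left(1 - 414\right) = \left(-213 + 439\right) \left(1 - 414\right) = 226 \left(-413\right) = -93338$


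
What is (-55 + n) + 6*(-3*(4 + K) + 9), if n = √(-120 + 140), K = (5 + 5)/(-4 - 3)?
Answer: -331/7 + 2*√5 ≈ -42.814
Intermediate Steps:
K = -10/7 (K = 10/(-7) = 10*(-⅐) = -10/7 ≈ -1.4286)
n = 2*√5 (n = √20 = 2*√5 ≈ 4.4721)
(-55 + n) + 6*(-3*(4 + K) + 9) = (-55 + 2*√5) + 6*(-3*(4 - 10/7) + 9) = (-55 + 2*√5) + 6*(-3*18/7 + 9) = (-55 + 2*√5) + 6*(-54/7 + 9) = (-55 + 2*√5) + 6*(9/7) = (-55 + 2*√5) + 54/7 = -331/7 + 2*√5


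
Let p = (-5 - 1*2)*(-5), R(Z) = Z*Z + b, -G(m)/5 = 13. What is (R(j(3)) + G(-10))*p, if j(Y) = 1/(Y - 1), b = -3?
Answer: -9485/4 ≈ -2371.3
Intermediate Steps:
G(m) = -65 (G(m) = -5*13 = -65)
j(Y) = 1/(-1 + Y)
R(Z) = -3 + Z² (R(Z) = Z*Z - 3 = Z² - 3 = -3 + Z²)
p = 35 (p = (-5 - 2)*(-5) = -7*(-5) = 35)
(R(j(3)) + G(-10))*p = ((-3 + (1/(-1 + 3))²) - 65)*35 = ((-3 + (1/2)²) - 65)*35 = ((-3 + (½)²) - 65)*35 = ((-3 + ¼) - 65)*35 = (-11/4 - 65)*35 = -271/4*35 = -9485/4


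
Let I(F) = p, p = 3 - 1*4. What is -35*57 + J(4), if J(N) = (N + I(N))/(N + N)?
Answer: -15957/8 ≈ -1994.6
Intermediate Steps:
p = -1 (p = 3 - 4 = -1)
I(F) = -1
J(N) = (-1 + N)/(2*N) (J(N) = (N - 1)/(N + N) = (-1 + N)/((2*N)) = (-1 + N)*(1/(2*N)) = (-1 + N)/(2*N))
-35*57 + J(4) = -35*57 + (½)*(-1 + 4)/4 = -1995 + (½)*(¼)*3 = -1995 + 3/8 = -15957/8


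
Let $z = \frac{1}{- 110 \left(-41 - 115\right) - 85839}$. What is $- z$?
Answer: $\frac{1}{68679} \approx 1.456 \cdot 10^{-5}$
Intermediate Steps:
$z = - \frac{1}{68679}$ ($z = \frac{1}{\left(-110\right) \left(-156\right) - 85839} = \frac{1}{17160 - 85839} = \frac{1}{-68679} = - \frac{1}{68679} \approx -1.456 \cdot 10^{-5}$)
$- z = \left(-1\right) \left(- \frac{1}{68679}\right) = \frac{1}{68679}$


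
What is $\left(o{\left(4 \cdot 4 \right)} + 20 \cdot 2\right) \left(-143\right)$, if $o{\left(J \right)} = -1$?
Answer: $-5577$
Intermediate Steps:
$\left(o{\left(4 \cdot 4 \right)} + 20 \cdot 2\right) \left(-143\right) = \left(-1 + 20 \cdot 2\right) \left(-143\right) = \left(-1 + 40\right) \left(-143\right) = 39 \left(-143\right) = -5577$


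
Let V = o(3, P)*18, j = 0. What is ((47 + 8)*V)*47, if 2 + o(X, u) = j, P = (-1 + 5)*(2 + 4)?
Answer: -93060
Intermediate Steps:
P = 24 (P = 4*6 = 24)
o(X, u) = -2 (o(X, u) = -2 + 0 = -2)
V = -36 (V = -2*18 = -36)
((47 + 8)*V)*47 = ((47 + 8)*(-36))*47 = (55*(-36))*47 = -1980*47 = -93060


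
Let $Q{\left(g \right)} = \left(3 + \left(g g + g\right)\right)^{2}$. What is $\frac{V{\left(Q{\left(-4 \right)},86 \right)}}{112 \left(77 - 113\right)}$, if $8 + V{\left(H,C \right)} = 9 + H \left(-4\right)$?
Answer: $\frac{899}{4032} \approx 0.22297$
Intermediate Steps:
$Q{\left(g \right)} = \left(3 + g + g^{2}\right)^{2}$ ($Q{\left(g \right)} = \left(3 + \left(g^{2} + g\right)\right)^{2} = \left(3 + \left(g + g^{2}\right)\right)^{2} = \left(3 + g + g^{2}\right)^{2}$)
$V{\left(H,C \right)} = 1 - 4 H$ ($V{\left(H,C \right)} = -8 + \left(9 + H \left(-4\right)\right) = -8 - \left(-9 + 4 H\right) = 1 - 4 H$)
$\frac{V{\left(Q{\left(-4 \right)},86 \right)}}{112 \left(77 - 113\right)} = \frac{1 - 4 \left(3 - 4 + \left(-4\right)^{2}\right)^{2}}{112 \left(77 - 113\right)} = \frac{1 - 4 \left(3 - 4 + 16\right)^{2}}{112 \left(-36\right)} = \frac{1 - 4 \cdot 15^{2}}{-4032} = \left(1 - 900\right) \left(- \frac{1}{4032}\right) = \left(-899\right) \left(- \frac{1}{4032}\right) = \frac{899}{4032}$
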